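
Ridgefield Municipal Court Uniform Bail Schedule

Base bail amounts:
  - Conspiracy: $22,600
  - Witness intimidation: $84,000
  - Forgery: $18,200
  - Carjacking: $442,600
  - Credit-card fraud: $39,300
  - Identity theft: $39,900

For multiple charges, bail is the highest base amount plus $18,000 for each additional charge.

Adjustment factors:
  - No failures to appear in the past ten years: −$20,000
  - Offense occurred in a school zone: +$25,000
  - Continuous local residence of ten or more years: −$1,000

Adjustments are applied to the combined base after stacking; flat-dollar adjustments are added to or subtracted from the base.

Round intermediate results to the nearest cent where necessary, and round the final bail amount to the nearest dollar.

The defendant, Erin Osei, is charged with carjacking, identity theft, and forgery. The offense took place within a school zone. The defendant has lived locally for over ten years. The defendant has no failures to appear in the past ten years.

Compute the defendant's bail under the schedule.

Base amounts from the schedule: carjacking $442,600; identity theft $39,900; forgery $18,200.
Stacking rule: highest base plus $18,000 per additional charge. Highest is carjacking at $442,600; 2 additional charges → +$36,000. Combined base = $478,600.
No failures to appear in the past ten years (−$20,000 flat): $478,600 − $20,000 = $458,600.
Offense occurred in a school zone (+$25,000 flat): $458,600 + $25,000 = $483,600.
Continuous local residence of ten or more years (−$1,000 flat): $483,600 − $1,000 = $482,600.

$482,600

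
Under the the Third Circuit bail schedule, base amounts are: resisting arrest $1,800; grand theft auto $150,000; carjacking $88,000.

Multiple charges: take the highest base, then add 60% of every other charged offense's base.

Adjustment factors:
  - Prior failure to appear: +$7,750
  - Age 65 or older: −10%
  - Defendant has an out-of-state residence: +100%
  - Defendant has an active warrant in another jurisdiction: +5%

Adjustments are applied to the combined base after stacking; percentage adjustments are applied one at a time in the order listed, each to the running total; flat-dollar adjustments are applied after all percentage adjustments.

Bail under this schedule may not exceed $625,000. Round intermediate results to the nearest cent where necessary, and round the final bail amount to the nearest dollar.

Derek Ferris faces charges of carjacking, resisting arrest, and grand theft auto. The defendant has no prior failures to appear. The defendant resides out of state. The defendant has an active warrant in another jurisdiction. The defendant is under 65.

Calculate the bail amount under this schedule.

$428,148

Base amounts from the schedule: carjacking $88,000; resisting arrest $1,800; grand theft auto $150,000.
Stacking rule: highest base plus 60% of each additional charge. Highest is grand theft auto at $150,000. Additional: $88,000 × 60% = $52,800; $1,800 × 60% = $1,080. Combined base = $150,000 + $53,880 = $203,880.
Defendant has an out-of-state residence (+100%): $203,880 × 2 = $407,760.
Defendant has an active warrant in another jurisdiction (+5%): $407,760 × 1.05 = $428,148.
$428,148 is within the $625,000 maximum.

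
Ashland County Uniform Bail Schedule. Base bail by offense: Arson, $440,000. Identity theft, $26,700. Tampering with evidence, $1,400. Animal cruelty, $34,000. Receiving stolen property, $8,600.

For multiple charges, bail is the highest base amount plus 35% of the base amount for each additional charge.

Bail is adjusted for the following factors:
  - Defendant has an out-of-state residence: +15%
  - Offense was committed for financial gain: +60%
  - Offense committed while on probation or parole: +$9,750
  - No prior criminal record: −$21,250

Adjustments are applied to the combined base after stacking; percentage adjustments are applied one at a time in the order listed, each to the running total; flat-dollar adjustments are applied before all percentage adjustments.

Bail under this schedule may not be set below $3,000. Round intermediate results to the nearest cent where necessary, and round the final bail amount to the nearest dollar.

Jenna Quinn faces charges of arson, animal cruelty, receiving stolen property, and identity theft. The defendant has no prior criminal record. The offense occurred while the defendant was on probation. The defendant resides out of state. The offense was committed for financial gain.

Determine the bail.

$833,069

Base amounts from the schedule: arson $440,000; animal cruelty $34,000; receiving stolen property $8,600; identity theft $26,700.
Stacking rule: highest base plus 35% of each additional charge. Highest is arson at $440,000. Additional: $34,000 × 35% = $11,900; $8,600 × 35% = $3,010; $26,700 × 35% = $9,345. Combined base = $440,000 + $24,255 = $464,255.
Offense committed while on probation or parole (+$9,750 flat): $464,255 + $9,750 = $474,005.
No prior criminal record (−$21,250 flat): $474,005 − $21,250 = $452,755.
Defendant has an out-of-state residence (+15%): $452,755 × 1.15 = $520,668.25.
Offense was committed for financial gain (+60%): $520,668.25 × 1.6 = $833,069.20.
$833,069.20 is at or above the $3,000 minimum.
Rounded to the nearest dollar: $833,069.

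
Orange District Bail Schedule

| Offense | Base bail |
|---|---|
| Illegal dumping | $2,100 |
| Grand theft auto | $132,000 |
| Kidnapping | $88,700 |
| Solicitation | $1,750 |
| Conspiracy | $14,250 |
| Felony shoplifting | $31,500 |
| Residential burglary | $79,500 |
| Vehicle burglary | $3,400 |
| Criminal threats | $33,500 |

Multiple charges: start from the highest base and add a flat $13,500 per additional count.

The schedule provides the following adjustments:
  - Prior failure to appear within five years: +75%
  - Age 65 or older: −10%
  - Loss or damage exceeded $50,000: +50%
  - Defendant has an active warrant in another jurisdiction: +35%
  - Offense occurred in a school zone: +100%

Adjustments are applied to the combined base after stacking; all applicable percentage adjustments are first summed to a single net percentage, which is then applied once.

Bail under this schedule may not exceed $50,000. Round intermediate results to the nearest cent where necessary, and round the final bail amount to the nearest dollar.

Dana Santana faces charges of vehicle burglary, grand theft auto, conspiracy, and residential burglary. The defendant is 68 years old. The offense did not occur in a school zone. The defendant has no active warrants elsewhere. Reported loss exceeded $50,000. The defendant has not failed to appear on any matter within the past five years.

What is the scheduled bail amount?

Base amounts from the schedule: vehicle burglary $3,400; grand theft auto $132,000; conspiracy $14,250; residential burglary $79,500.
Stacking rule: highest base plus $13,500 per additional charge. Highest is grand theft auto at $132,000; 3 additional charges → +$40,500. Combined base = $172,500.
Net percentage adjustment: −10% +50% = +40%. $172,500 × 1.4 = $241,500.
Result $241,500 exceeds the maximum of $50,000; bail is capped at $50,000.

$50,000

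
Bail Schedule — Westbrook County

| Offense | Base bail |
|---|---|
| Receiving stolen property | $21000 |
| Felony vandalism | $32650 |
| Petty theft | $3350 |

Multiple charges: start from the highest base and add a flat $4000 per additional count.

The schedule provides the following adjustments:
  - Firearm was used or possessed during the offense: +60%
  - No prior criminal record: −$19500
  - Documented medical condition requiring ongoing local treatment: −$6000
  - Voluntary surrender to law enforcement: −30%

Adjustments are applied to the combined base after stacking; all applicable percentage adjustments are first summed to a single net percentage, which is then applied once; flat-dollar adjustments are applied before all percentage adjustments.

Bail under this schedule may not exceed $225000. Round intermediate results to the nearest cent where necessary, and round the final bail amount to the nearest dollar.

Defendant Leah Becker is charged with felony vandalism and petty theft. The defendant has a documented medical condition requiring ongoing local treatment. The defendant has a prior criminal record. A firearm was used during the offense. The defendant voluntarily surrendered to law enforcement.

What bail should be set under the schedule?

Base amounts from the schedule: felony vandalism $32650; petty theft $3350.
Stacking rule: highest base plus $4000 per additional charge. Highest is felony vandalism at $32650; 1 additional charge → +$4000. Combined base = $36650.
Documented medical condition requiring ongoing local treatment (−$6000 flat): $36650 − $6000 = $30650.
Net percentage adjustment: +60% −30% = +30%. $30650 × 1.3 = $39845.
$39845 is within the $225000 maximum.

$39845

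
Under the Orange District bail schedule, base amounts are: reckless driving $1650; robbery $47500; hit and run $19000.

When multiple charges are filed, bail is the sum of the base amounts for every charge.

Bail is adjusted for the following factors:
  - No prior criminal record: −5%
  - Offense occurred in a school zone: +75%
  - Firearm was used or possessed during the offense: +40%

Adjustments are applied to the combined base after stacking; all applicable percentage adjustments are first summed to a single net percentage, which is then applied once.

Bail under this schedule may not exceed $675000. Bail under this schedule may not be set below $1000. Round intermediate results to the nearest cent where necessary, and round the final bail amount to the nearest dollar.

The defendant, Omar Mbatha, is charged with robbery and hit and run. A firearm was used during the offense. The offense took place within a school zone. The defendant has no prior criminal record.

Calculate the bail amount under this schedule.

Base amounts from the schedule: robbery $47500; hit and run $19000.
Stacking rule: sum of all bases. $47500 + $19000 = $66500.
Net percentage adjustment: −5% +75% +40% = +110%. $66500 × 2.1 = $139650.
$139650 is within the $675000 maximum.
$139650 is at or above the $1000 minimum.

$139650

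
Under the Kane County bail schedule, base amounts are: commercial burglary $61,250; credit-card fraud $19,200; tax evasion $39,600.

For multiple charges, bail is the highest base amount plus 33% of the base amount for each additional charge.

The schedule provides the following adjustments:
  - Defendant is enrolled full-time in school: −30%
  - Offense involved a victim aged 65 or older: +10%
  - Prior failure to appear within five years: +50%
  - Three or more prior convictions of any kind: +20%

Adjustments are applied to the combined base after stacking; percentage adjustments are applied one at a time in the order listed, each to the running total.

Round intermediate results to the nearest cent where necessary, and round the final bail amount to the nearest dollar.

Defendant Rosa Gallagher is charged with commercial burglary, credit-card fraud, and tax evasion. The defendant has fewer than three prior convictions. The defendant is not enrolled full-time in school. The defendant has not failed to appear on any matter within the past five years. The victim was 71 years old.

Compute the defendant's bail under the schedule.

$88,719

Base amounts from the schedule: commercial burglary $61,250; credit-card fraud $19,200; tax evasion $39,600.
Stacking rule: highest base plus 33% of each additional charge. Highest is commercial burglary at $61,250. Additional: $19,200 × 33% = $6,336; $39,600 × 33% = $13,068. Combined base = $61,250 + $19,404 = $80,654.
Offense involved a victim aged 65 or older (+10%): $80,654 × 1.1 = $88,719.40.
Rounded to the nearest dollar: $88,719.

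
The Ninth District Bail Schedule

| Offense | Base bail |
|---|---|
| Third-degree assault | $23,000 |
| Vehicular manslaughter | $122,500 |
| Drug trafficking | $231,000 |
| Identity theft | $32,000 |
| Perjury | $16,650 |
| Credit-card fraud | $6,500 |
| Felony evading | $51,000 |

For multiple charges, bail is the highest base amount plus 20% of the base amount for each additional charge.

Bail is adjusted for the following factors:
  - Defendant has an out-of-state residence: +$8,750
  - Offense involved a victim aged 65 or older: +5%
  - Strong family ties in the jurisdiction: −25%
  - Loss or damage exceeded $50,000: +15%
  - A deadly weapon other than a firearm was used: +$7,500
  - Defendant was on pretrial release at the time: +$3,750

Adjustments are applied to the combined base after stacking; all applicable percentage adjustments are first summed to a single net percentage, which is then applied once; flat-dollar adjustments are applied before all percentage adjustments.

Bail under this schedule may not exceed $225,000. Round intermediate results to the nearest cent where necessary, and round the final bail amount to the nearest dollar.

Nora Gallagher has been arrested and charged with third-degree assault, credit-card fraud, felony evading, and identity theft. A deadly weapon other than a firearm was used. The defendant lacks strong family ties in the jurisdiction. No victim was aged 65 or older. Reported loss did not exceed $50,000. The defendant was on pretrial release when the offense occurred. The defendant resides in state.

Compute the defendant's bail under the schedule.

$74,550

Base amounts from the schedule: third-degree assault $23,000; credit-card fraud $6,500; felony evading $51,000; identity theft $32,000.
Stacking rule: highest base plus 20% of each additional charge. Highest is felony evading at $51,000. Additional: $23,000 × 20% = $4,600; $6,500 × 20% = $1,300; $32,000 × 20% = $6,400. Combined base = $51,000 + $12,300 = $63,300.
A deadly weapon other than a firearm was used (+$7,500 flat): $63,300 + $7,500 = $70,800.
Defendant was on pretrial release at the time (+$3,750 flat): $70,800 + $3,750 = $74,550.
$74,550 is within the $225,000 maximum.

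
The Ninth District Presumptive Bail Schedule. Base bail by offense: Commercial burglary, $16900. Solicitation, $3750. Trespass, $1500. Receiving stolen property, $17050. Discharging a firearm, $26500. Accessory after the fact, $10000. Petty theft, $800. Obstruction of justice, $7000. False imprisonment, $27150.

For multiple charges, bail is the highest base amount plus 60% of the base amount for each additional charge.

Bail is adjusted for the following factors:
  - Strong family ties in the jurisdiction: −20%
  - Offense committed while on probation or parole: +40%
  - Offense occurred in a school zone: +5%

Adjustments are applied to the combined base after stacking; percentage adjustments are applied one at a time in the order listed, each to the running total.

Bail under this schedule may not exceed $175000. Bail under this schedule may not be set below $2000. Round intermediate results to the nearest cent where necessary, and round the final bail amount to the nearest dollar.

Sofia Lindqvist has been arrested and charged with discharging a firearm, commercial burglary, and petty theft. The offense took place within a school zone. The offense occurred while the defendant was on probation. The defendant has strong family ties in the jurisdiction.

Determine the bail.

Base amounts from the schedule: discharging a firearm $26500; commercial burglary $16900; petty theft $800.
Stacking rule: highest base plus 60% of each additional charge. Highest is discharging a firearm at $26500. Additional: $16900 × 60% = $10140; $800 × 60% = $480. Combined base = $26500 + $10620 = $37120.
Strong family ties in the jurisdiction (−20%): $37120 × 0.8 = $29696.
Offense committed while on probation or parole (+40%): $29696 × 1.4 = $41574.40.
Offense occurred in a school zone (+5%): $41574.40 × 1.05 = $43653.12.
$43653.12 is within the $175000 maximum.
$43653.12 is at or above the $2000 minimum.
Rounded to the nearest dollar: $43653.

$43653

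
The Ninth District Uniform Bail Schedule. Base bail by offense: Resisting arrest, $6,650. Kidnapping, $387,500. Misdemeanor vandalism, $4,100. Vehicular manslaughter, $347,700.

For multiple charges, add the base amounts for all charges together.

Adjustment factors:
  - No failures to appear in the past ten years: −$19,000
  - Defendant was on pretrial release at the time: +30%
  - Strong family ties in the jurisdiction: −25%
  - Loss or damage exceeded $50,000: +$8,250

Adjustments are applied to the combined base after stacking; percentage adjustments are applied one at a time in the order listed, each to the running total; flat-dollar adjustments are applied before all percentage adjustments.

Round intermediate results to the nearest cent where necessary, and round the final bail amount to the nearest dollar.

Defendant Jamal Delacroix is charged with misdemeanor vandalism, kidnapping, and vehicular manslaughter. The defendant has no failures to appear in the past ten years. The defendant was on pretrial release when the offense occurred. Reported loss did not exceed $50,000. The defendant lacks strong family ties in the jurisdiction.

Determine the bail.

Base amounts from the schedule: misdemeanor vandalism $4,100; kidnapping $387,500; vehicular manslaughter $347,700.
Stacking rule: sum of all bases. $4,100 + $387,500 + $347,700 = $739,300.
No failures to appear in the past ten years (−$19,000 flat): $739,300 − $19,000 = $720,300.
Defendant was on pretrial release at the time (+30%): $720,300 × 1.3 = $936,390.

$936,390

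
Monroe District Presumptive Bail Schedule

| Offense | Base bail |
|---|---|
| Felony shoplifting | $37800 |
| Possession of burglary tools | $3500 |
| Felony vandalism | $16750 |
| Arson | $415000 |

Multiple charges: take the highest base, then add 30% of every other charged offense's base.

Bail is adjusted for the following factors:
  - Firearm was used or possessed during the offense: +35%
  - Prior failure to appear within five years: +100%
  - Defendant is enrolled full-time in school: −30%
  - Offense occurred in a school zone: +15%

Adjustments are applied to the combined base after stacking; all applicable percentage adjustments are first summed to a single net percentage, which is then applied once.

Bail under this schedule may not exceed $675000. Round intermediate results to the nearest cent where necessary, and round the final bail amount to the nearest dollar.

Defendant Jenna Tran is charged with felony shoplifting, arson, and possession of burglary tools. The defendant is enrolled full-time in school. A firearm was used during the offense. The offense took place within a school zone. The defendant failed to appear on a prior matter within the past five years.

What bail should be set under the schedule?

$675000

Base amounts from the schedule: felony shoplifting $37800; arson $415000; possession of burglary tools $3500.
Stacking rule: highest base plus 30% of each additional charge. Highest is arson at $415000. Additional: $37800 × 30% = $11340; $3500 × 30% = $1050. Combined base = $415000 + $12390 = $427390.
Net percentage adjustment: +35% +100% −30% +15% = +120%. $427390 × 2.2 = $940258.
Result $940258 exceeds the maximum of $675000; bail is capped at $675000.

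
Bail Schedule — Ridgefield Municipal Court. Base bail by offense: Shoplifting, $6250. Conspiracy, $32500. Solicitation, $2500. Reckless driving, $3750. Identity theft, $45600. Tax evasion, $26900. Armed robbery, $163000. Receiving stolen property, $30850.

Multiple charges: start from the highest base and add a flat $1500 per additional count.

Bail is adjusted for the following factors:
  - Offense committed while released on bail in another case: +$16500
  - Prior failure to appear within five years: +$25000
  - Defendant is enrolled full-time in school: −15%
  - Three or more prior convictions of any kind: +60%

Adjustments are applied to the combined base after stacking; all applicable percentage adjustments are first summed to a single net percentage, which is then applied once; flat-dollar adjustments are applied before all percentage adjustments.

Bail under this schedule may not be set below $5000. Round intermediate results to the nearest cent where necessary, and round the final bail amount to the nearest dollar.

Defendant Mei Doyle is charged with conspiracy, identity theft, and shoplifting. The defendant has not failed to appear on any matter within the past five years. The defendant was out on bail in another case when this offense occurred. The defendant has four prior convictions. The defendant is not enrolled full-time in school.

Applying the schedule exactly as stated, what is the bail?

Base amounts from the schedule: conspiracy $32500; identity theft $45600; shoplifting $6250.
Stacking rule: highest base plus $1500 per additional charge. Highest is identity theft at $45600; 2 additional charges → +$3000. Combined base = $48600.
Offense committed while released on bail in another case (+$16500 flat): $48600 + $16500 = $65100.
Three or more prior convictions of any kind (+60%): $65100 × 1.6 = $104160.
$104160 is at or above the $5000 minimum.

$104160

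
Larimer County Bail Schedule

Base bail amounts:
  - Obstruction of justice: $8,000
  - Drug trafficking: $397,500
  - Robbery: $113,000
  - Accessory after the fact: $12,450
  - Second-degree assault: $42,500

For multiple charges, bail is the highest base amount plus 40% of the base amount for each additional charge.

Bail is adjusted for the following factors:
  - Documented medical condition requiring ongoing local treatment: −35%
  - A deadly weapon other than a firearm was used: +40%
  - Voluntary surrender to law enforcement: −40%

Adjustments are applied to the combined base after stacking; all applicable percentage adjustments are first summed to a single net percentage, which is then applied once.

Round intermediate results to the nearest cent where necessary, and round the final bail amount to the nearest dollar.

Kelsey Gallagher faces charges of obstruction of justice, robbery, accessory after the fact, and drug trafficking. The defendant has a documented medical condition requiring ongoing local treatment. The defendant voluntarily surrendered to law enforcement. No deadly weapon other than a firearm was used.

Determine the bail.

$112,720

Base amounts from the schedule: obstruction of justice $8,000; robbery $113,000; accessory after the fact $12,450; drug trafficking $397,500.
Stacking rule: highest base plus 40% of each additional charge. Highest is drug trafficking at $397,500. Additional: $8,000 × 40% = $3,200; $113,000 × 40% = $45,200; $12,450 × 40% = $4,980. Combined base = $397,500 + $53,380 = $450,880.
Net percentage adjustment: −35% −40% = −75%. $450,880 × 0.25 = $112,720.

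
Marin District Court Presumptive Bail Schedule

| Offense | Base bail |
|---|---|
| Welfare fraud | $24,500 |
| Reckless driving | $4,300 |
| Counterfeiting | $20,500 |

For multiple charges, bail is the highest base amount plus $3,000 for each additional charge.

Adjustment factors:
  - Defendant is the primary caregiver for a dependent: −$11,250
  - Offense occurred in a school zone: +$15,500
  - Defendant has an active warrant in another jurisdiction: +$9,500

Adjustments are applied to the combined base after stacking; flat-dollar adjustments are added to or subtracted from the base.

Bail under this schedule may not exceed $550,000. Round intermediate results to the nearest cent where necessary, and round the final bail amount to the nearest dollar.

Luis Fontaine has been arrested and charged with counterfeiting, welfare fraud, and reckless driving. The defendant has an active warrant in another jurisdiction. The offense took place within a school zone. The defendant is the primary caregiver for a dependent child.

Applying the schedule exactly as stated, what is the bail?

Base amounts from the schedule: counterfeiting $20,500; welfare fraud $24,500; reckless driving $4,300.
Stacking rule: highest base plus $3,000 per additional charge. Highest is welfare fraud at $24,500; 2 additional charges → +$6,000. Combined base = $30,500.
Defendant is the primary caregiver for a dependent (−$11,250 flat): $30,500 − $11,250 = $19,250.
Offense occurred in a school zone (+$15,500 flat): $19,250 + $15,500 = $34,750.
Defendant has an active warrant in another jurisdiction (+$9,500 flat): $34,750 + $9,500 = $44,250.
$44,250 is within the $550,000 maximum.

$44,250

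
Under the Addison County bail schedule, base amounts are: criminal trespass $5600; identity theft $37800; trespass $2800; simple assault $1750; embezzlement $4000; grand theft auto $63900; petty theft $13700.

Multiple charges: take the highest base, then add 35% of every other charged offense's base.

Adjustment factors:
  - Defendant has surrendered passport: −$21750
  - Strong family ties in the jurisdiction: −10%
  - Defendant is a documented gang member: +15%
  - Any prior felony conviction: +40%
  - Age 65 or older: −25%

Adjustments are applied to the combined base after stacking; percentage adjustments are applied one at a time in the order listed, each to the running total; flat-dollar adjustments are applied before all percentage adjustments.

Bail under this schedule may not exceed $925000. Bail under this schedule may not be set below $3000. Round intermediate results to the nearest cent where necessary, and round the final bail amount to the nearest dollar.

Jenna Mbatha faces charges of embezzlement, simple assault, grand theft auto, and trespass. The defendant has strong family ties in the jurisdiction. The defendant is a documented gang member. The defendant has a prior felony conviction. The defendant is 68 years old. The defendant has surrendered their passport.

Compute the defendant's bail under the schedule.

Base amounts from the schedule: embezzlement $4000; simple assault $1750; grand theft auto $63900; trespass $2800.
Stacking rule: highest base plus 35% of each additional charge. Highest is grand theft auto at $63900. Additional: $4000 × 35% = $1400; $1750 × 35% = $612.50; $2800 × 35% = $980. Combined base = $63900 + $2992.50 = $66892.50.
Defendant has surrendered passport (−$21750 flat): $66892.50 − $21750 = $45142.50.
Strong family ties in the jurisdiction (−10%): $45142.50 × 0.9 = $40628.25.
Defendant is a documented gang member (+15%): $40628.25 × 1.15 = $46722.49.
Any prior felony conviction (+40%): $46722.49 × 1.4 = $65411.49.
Age 65 or older (−25%): $65411.49 × 0.75 = $49058.62.
$49058.62 is within the $925000 maximum.
$49058.62 is at or above the $3000 minimum.
Rounded to the nearest dollar: $49059.

$49059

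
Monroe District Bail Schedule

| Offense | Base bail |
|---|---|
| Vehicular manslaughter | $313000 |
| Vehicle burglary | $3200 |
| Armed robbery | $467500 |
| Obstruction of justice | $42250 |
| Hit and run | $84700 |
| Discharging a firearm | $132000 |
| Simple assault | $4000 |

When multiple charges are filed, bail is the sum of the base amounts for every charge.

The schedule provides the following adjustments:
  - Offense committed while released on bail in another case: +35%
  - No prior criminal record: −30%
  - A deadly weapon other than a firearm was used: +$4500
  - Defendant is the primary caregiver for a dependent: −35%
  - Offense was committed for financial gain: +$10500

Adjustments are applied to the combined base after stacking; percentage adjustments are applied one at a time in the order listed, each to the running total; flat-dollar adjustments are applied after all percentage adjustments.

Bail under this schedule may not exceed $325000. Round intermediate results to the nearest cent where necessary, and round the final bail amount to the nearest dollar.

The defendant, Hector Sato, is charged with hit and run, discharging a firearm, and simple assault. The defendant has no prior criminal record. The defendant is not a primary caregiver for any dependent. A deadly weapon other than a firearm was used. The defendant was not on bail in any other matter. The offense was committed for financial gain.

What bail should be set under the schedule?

Base amounts from the schedule: hit and run $84700; discharging a firearm $132000; simple assault $4000.
Stacking rule: sum of all bases. $84700 + $132000 + $4000 = $220700.
No prior criminal record (−30%): $220700 × 0.7 = $154490.
A deadly weapon other than a firearm was used (+$4500 flat): $154490 + $4500 = $158990.
Offense was committed for financial gain (+$10500 flat): $158990 + $10500 = $169490.
$169490 is within the $325000 maximum.

$169490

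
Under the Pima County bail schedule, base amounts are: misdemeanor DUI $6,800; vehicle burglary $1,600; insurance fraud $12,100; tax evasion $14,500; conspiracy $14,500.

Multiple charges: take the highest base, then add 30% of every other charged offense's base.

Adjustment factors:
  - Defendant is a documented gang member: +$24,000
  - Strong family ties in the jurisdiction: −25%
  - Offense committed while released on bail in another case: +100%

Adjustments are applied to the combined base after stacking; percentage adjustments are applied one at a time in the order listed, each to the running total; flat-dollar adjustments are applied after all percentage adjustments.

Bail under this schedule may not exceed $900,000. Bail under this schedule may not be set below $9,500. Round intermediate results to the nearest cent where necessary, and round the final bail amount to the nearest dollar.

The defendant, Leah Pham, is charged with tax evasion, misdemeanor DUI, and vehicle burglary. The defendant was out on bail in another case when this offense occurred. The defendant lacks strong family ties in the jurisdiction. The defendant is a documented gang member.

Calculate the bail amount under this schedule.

Base amounts from the schedule: tax evasion $14,500; misdemeanor DUI $6,800; vehicle burglary $1,600.
Stacking rule: highest base plus 30% of each additional charge. Highest is tax evasion at $14,500. Additional: $6,800 × 30% = $2,040; $1,600 × 30% = $480. Combined base = $14,500 + $2,520 = $17,020.
Offense committed while released on bail in another case (+100%): $17,020 × 2 = $34,040.
Defendant is a documented gang member (+$24,000 flat): $34,040 + $24,000 = $58,040.
$58,040 is within the $900,000 maximum.
$58,040 is at or above the $9,500 minimum.

$58,040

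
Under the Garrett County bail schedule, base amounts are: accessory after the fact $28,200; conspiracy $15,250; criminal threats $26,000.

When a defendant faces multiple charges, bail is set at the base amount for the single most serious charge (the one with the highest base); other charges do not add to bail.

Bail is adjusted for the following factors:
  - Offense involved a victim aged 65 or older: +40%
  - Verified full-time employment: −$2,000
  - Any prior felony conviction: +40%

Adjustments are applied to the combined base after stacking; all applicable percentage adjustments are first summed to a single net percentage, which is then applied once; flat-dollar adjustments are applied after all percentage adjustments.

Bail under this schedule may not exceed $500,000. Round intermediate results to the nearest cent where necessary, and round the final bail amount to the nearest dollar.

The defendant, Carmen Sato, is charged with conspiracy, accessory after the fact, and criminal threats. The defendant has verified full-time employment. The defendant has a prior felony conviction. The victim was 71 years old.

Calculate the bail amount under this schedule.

Base amounts from the schedule: conspiracy $15,250; accessory after the fact $28,200; criminal threats $26,000.
Stacking rule: use the highest base only. Highest is accessory after the fact at $28,200. Combined base = $28,200.
Net percentage adjustment: +40% +40% = +80%. $28,200 × 1.8 = $50,760.
Verified full-time employment (−$2,000 flat): $50,760 − $2,000 = $48,760.
$48,760 is within the $500,000 maximum.

$48,760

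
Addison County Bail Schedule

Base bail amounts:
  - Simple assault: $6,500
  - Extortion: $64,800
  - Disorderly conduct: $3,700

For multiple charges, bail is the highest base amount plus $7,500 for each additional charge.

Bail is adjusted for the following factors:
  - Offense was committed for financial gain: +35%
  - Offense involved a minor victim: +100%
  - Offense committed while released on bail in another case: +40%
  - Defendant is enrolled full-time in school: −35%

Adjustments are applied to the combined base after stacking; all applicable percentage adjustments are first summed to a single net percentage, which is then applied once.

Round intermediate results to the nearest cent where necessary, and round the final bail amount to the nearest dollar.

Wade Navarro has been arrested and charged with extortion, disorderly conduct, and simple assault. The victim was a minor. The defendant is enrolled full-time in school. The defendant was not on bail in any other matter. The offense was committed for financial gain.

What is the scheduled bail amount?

Base amounts from the schedule: extortion $64,800; disorderly conduct $3,700; simple assault $6,500.
Stacking rule: highest base plus $7,500 per additional charge. Highest is extortion at $64,800; 2 additional charges → +$15,000. Combined base = $79,800.
Net percentage adjustment: +35% +100% −35% = +100%. $79,800 × 2 = $159,600.

$159,600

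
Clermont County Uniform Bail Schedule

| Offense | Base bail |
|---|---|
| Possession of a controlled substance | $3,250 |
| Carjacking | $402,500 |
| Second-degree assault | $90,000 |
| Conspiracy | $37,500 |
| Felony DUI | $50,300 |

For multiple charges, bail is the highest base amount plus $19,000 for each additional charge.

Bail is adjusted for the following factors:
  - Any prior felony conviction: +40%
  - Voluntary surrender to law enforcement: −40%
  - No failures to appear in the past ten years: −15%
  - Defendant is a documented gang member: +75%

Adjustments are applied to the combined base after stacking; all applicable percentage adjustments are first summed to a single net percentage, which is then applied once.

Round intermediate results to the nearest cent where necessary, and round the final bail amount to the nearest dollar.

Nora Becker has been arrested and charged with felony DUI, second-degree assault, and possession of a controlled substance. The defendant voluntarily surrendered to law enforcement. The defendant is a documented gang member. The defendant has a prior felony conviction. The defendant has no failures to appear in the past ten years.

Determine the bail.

Base amounts from the schedule: felony DUI $50,300; second-degree assault $90,000; possession of a controlled substance $3,250.
Stacking rule: highest base plus $19,000 per additional charge. Highest is second-degree assault at $90,000; 2 additional charges → +$38,000. Combined base = $128,000.
Net percentage adjustment: +40% −40% −15% +75% = +60%. $128,000 × 1.6 = $204,800.

$204,800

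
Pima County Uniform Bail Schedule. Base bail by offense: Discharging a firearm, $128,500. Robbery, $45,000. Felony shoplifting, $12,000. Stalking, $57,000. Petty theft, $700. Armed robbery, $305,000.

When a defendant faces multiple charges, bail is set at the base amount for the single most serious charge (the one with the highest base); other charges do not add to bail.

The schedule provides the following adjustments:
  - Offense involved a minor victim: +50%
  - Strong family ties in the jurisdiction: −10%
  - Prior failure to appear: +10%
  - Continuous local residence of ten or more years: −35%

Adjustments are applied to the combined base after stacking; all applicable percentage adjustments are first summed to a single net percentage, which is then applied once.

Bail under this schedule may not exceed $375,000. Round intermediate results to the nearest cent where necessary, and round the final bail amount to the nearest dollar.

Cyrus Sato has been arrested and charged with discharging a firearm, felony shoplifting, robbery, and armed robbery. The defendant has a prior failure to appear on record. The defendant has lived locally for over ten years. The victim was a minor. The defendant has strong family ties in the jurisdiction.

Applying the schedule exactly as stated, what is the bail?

Base amounts from the schedule: discharging a firearm $128,500; felony shoplifting $12,000; robbery $45,000; armed robbery $305,000.
Stacking rule: use the highest base only. Highest is armed robbery at $305,000. Combined base = $305,000.
Net percentage adjustment: +50% −10% +10% −35% = +15%. $305,000 × 1.15 = $350,750.
$350,750 is within the $375,000 maximum.

$350,750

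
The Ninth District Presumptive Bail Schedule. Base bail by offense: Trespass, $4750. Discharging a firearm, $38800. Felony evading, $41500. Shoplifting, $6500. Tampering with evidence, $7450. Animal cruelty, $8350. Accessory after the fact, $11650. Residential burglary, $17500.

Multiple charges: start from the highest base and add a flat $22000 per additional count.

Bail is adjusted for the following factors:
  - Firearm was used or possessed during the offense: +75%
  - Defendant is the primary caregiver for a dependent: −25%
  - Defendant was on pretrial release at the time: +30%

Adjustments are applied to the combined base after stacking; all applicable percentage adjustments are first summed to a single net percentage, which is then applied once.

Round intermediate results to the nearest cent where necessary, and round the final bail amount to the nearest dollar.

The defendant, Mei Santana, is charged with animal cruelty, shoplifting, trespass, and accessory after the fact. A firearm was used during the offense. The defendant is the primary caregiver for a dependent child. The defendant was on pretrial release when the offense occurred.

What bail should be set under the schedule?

$139770

Base amounts from the schedule: animal cruelty $8350; shoplifting $6500; trespass $4750; accessory after the fact $11650.
Stacking rule: highest base plus $22000 per additional charge. Highest is accessory after the fact at $11650; 3 additional charges → +$66000. Combined base = $77650.
Net percentage adjustment: +75% −25% +30% = +80%. $77650 × 1.8 = $139770.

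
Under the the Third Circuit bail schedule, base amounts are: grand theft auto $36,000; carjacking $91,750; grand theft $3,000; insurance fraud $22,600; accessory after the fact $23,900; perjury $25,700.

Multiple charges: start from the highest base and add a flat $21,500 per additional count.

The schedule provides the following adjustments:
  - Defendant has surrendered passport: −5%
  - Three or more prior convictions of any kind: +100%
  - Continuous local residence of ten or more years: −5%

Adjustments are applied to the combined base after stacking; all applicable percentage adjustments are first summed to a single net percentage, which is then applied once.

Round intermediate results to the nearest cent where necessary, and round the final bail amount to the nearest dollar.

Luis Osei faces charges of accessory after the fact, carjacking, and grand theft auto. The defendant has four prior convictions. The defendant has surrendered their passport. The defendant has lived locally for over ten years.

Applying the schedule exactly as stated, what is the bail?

$256,025

Base amounts from the schedule: accessory after the fact $23,900; carjacking $91,750; grand theft auto $36,000.
Stacking rule: highest base plus $21,500 per additional charge. Highest is carjacking at $91,750; 2 additional charges → +$43,000. Combined base = $134,750.
Net percentage adjustment: −5% +100% −5% = +90%. $134,750 × 1.9 = $256,025.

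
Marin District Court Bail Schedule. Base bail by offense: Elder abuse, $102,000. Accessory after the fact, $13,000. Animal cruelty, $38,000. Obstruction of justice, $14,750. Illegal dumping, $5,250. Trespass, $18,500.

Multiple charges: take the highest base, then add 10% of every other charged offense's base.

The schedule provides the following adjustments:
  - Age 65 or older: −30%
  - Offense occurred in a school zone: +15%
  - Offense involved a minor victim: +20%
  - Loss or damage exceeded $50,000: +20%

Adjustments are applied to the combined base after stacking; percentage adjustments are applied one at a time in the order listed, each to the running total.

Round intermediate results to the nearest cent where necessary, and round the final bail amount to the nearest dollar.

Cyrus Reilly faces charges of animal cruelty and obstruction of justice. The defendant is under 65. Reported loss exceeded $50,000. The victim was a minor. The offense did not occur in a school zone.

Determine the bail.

Base amounts from the schedule: animal cruelty $38,000; obstruction of justice $14,750.
Stacking rule: highest base plus 10% of each additional charge. Highest is animal cruelty at $38,000. Additional: $14,750 × 10% = $1,475. Combined base = $38,000 + $1,475 = $39,475.
Offense involved a minor victim (+20%): $39,475 × 1.2 = $47,370.
Loss or damage exceeded $50,000 (+20%): $47,370 × 1.2 = $56,844.

$56,844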